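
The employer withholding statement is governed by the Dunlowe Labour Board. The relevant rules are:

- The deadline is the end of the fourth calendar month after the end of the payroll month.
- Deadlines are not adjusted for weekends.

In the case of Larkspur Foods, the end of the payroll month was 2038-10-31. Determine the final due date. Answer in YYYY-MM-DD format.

2039-02-28

4 months after 2038-10-31 is February 2039; that month ends on 2039-02-28.
2039-02-28 falls on a Monday. The rules make no weekend/holiday allowance, so it remains 2039-02-28.
So the filing is due 2039-02-28.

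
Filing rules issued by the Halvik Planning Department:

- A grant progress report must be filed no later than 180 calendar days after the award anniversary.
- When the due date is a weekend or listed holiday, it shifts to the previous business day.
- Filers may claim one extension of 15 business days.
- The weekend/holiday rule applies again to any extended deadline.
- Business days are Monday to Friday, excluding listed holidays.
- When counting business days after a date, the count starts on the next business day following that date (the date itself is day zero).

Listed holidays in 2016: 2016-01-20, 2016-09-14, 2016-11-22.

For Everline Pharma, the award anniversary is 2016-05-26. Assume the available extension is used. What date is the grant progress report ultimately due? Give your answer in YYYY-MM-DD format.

2016-12-13

Adding 180 calendar days to 2016-05-26 gives 2016-11-22.
Because 2016-11-22 is a listed holiday, the deadline becomes 2016-11-21 (Monday).
Applying the 15-business-day extension: 15 business days after 2016-11-21 is 2016-12-13.
Since 2016-12-13 is a Tuesday and not a holiday, the date is unchanged.
So the filing is due 2016-12-13.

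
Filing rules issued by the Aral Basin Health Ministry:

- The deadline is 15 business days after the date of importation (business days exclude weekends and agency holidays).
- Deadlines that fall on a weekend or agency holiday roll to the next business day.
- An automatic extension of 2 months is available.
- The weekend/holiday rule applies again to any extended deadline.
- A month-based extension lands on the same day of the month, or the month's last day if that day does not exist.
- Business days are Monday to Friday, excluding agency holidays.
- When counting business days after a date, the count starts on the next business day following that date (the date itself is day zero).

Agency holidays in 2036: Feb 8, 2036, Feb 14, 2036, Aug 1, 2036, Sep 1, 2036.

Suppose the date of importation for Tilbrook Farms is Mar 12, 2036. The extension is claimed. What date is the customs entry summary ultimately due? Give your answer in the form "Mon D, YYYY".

Counting 15 business days after Mar 12, 2036 (skipping weekends and listed holidays) reaches Apr 2, 2036.
Apr 2, 2036 falls on a Wednesday, which is a business day, so no adjustment is needed.
The 2 months extension carries Apr 2, 2036 to Jun 2, 2036.
Jun 2, 2036 falls on a Monday, which is a business day, so no adjustment is needed.
Final deadline: Jun 2, 2036.

Jun 2, 2036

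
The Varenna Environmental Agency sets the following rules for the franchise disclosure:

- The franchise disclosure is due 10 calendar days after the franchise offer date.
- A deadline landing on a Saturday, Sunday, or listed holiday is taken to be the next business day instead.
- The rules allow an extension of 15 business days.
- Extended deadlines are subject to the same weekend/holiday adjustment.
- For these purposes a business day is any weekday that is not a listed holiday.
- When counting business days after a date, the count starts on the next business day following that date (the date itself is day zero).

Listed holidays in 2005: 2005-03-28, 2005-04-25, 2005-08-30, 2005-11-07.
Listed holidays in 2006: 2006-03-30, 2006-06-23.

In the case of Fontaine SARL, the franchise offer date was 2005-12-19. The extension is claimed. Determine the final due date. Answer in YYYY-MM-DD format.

Trigger date 2005-12-19 + 10 calendar days = 2005-12-29.
2005-12-29 falls on a Thursday, which is a business day, so no adjustment is needed.
The 15-business-day extension runs from 2005-12-29 to 2006-01-19.
2006-01-19 is a Thursday and not a listed holiday, so it stands.
Deadline: 2006-01-19.

2006-01-19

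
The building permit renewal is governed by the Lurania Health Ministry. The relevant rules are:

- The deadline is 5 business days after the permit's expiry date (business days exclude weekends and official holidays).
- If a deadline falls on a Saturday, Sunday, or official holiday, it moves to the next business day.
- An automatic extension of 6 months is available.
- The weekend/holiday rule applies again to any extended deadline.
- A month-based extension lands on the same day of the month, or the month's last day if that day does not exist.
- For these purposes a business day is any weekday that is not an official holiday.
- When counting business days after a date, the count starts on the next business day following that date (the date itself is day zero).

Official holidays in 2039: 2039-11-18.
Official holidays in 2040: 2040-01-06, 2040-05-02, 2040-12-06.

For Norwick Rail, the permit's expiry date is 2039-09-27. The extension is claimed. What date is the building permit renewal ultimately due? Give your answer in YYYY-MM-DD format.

2040-04-04

Counting 5 business days after 2039-09-27 (skipping weekends and listed holidays) reaches 2039-10-04.
Since 2039-10-04 is a Tuesday and not a holiday, the date is unchanged.
Add 6 months to 2039-10-04: 2040-04-04.
2040-04-04 (Wednesday) is already a business day.
So the filing is due 2040-04-04.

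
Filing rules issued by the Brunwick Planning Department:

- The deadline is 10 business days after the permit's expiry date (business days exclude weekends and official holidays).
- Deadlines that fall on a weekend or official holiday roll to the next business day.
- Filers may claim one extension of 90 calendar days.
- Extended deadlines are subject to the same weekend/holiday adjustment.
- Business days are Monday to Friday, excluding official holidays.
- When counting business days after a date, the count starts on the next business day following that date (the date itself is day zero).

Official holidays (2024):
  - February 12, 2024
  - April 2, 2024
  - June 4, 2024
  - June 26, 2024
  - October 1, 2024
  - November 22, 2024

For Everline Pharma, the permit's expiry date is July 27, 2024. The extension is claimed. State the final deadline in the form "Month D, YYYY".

November 7, 2024

Counting 10 business days after July 27, 2024 (skipping weekends and listed holidays) reaches August 9, 2024.
August 9, 2024 is a Friday and not a listed holiday, so it stands.
The 90-calendar-day extension moves the deadline from August 9, 2024 to November 7, 2024.
November 7, 2024 is a Thursday and not a listed holiday, so it stands.
Final deadline: November 7, 2024.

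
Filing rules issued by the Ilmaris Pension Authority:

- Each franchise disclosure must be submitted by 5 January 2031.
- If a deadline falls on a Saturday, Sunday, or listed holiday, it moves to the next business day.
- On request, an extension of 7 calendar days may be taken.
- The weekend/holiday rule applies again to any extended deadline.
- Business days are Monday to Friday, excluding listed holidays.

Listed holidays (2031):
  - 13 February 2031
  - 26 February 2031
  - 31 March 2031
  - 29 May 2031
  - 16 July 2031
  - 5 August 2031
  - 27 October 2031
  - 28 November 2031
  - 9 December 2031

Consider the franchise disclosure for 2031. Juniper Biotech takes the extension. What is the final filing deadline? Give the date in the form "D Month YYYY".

13 January 2031

The stated deadline is 5 January 2031.
Because 5 January 2031 is a Sunday, the deadline becomes 6 January 2031 (Monday).
Applying the 7-calendar-day extension: 6 January 2031 + 7 days = 13 January 2031.
Since 13 January 2031 is a Monday and not a holiday, the date is unchanged.
So the filing is due 13 January 2031.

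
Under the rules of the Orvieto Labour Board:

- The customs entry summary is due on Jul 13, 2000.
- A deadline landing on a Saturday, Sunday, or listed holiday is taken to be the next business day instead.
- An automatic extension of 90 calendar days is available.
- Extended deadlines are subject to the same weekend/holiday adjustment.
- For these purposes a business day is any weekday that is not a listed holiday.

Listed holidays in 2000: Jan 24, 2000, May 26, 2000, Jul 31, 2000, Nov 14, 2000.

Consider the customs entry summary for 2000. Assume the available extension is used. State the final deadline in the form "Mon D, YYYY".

The statutory due date is Jul 13, 2000.
Jul 13, 2000 (Thursday) is already a business day.
The 90-calendar-day extension moves the deadline from Jul 13, 2000 to Oct 11, 2000.
Oct 11, 2000 (Wednesday) is already a business day.
So the filing is due Oct 11, 2000.

Oct 11, 2000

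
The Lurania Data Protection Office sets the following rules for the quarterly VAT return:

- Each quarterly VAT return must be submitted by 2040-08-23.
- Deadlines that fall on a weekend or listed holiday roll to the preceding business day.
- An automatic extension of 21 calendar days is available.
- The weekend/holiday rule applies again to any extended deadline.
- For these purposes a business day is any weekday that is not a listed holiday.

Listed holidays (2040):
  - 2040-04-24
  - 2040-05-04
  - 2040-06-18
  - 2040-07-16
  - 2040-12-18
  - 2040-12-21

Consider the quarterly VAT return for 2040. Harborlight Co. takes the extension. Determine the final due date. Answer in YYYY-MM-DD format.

2040-09-13

Start from the fixed due date, 2040-08-23.
2040-08-23 falls on a Thursday, which is a business day, so no adjustment is needed.
The 21-calendar-day extension moves the deadline from 2040-08-23 to 2040-09-13.
2040-09-13 falls on a Thursday, which is a business day, so no adjustment is needed.
The final due date is 2040-09-13.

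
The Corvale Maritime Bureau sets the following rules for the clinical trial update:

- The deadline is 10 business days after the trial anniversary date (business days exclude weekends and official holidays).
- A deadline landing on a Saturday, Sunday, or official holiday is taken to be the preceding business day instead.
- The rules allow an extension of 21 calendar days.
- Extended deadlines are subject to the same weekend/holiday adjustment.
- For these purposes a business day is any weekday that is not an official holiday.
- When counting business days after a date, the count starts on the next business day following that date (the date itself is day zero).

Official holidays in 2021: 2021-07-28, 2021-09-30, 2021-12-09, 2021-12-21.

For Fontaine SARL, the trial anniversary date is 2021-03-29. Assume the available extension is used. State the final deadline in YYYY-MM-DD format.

2021-05-03

Starting the day after 2021-03-29 and counting 10 business days lands on 2021-04-12.
2021-04-12 falls on a Monday, which is a business day, so no adjustment is needed.
With the 21-day extension, 2021-04-12 becomes 2021-05-03.
2021-05-03 is a Monday and not a listed holiday, so it stands.
The final due date is 2021-05-03.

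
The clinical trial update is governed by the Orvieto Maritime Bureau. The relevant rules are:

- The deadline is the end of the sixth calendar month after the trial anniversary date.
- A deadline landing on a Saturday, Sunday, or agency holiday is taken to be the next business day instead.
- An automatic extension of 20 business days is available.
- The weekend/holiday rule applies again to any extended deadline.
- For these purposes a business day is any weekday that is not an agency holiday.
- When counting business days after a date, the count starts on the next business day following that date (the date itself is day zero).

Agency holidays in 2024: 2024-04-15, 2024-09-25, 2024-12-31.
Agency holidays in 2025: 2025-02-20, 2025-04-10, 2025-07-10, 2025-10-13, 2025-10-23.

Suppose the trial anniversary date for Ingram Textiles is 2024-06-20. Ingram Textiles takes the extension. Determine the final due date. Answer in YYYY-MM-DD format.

6 months after 2024-06-20 falls in December 2024; the last day of that month is 2024-12-31.
2024-12-31 falls on a listed holiday. Rolling to the next business day gives 2025-01-01, a Wednesday.
Applying the 20-business-day extension: 20 business days after 2025-01-01 is 2025-01-29.
2025-01-29 is a Wednesday and not a listed holiday, so it stands.
The final due date is 2025-01-29.

2025-01-29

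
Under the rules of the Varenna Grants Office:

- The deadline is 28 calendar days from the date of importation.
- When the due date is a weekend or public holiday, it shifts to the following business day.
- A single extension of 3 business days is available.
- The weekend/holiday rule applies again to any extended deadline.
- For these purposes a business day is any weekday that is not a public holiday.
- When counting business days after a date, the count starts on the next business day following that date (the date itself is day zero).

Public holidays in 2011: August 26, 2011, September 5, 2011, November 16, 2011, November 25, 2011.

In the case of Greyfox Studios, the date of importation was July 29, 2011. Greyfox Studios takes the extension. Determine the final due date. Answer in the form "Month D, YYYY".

From July 29, 2011, 28 calendar days later is August 26, 2011.
August 26, 2011 falls on a listed holiday. Rolling to the next business day gives August 29, 2011, a Monday.
Applying the 3-business-day extension: 3 business days after August 29, 2011 is September 1, 2011.
September 1, 2011 falls on a Thursday, which is a business day, so no adjustment is needed.
Final deadline: September 1, 2011.

September 1, 2011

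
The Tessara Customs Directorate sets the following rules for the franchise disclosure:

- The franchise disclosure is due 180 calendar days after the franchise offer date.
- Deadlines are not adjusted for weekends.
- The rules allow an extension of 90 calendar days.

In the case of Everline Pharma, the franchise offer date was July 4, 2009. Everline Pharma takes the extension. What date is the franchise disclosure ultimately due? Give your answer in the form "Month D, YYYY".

March 31, 2010

180 calendar days after July 4, 2009 is December 31, 2009.
December 31, 2009 falls on a Thursday. The rules make no weekend/holiday allowance, so it remains December 31, 2009.
Add the 90 calendar-day extension to December 31, 2009: March 31, 2010.
March 31, 2010 is a Wednesday; no weekend or holiday adjustment applies.
Final deadline: March 31, 2010.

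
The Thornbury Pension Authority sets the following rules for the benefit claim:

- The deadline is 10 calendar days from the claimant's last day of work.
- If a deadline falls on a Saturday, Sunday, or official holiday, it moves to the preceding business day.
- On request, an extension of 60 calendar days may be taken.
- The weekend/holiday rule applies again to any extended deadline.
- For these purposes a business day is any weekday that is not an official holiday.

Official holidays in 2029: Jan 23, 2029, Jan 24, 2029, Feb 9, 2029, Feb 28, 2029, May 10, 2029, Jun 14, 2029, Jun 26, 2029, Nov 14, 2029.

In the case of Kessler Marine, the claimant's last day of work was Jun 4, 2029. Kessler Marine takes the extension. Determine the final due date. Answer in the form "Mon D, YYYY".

From Jun 4, 2029, 10 calendar days later is Jun 14, 2029.
Jun 14, 2029 falls on a listed holiday. Rolling to the preceding business day gives Jun 13, 2029, a Wednesday.
The 60-calendar-day extension moves the deadline from Jun 13, 2029 to Aug 12, 2029.
Aug 12, 2029 is a Sunday, so it moves to the preceding business day, Aug 10, 2029 (Friday).
Final deadline: Aug 10, 2029.

Aug 10, 2029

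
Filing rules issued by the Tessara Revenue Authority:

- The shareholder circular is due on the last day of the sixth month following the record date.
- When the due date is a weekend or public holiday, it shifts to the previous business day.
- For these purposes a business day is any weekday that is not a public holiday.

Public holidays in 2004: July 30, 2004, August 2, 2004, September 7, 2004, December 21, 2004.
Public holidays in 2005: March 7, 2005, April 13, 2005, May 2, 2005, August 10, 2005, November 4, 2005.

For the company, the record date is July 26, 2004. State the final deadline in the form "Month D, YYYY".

January 31, 2005

6 months after July 26, 2004 falls in January 2005; the last day of that month is January 31, 2005.
January 31, 2005 is a Monday and not a listed holiday, so it stands.
Final deadline: January 31, 2005.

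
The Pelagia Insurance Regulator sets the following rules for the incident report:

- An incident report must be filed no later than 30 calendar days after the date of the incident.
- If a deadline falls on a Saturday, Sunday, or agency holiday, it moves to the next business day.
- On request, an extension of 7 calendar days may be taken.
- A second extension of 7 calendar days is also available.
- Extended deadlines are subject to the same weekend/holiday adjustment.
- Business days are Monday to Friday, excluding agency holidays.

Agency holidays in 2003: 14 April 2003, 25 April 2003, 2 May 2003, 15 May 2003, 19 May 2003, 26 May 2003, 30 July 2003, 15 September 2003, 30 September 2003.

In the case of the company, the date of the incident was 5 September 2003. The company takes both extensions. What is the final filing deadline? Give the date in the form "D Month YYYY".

Trigger date 5 September 2003 + 30 calendar days = 5 October 2003.
5 October 2003 is a Sunday; the next business day is 6 October 2003 (Monday).
With the 7-day extension, 6 October 2003 becomes 13 October 2003.
Since 13 October 2003 is a Monday and not a holiday, the date is unchanged.
With the 7-day extension, 13 October 2003 becomes 20 October 2003.
20 October 2003 is a Monday and not a listed holiday, so it stands.
Deadline: 20 October 2003.

20 October 2003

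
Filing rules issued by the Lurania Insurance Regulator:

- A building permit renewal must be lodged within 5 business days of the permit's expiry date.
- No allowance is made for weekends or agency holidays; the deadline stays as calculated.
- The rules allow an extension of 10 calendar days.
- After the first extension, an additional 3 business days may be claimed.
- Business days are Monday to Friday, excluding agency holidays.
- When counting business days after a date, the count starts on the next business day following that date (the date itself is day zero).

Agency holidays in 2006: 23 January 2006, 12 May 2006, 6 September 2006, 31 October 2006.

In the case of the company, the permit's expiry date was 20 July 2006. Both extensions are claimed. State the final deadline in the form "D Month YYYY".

9 August 2006

Counting 5 business days after 20 July 2006 (skipping weekends and listed holidays) reaches 27 July 2006.
27 July 2006 is a Thursday; no weekend or holiday adjustment applies.
The 10-calendar-day extension moves the deadline from 27 July 2006 to 6 August 2006.
No adjustment is made for weekends or holidays, so 6 August 2006 stands.
The 3-business-day extension runs from 6 August 2006 to 9 August 2006.
9 August 2006 falls on a Wednesday. The rules make no weekend/holiday allowance, so it remains 9 August 2006.
The final due date is 9 August 2006.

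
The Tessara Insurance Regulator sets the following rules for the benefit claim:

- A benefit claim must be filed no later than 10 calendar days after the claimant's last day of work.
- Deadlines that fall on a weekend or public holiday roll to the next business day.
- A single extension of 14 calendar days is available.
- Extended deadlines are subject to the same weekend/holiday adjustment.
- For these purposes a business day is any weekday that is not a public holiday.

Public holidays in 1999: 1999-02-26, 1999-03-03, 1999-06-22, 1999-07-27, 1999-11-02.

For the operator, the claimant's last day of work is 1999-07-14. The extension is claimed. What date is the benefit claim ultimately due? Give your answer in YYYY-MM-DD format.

10 calendar days after 1999-07-14 is 1999-07-24.
Because 1999-07-24 is a Saturday, the deadline becomes 1999-07-26 (Monday).
Add the 14 calendar-day extension to 1999-07-26: 1999-08-09.
1999-08-09 is a Monday and not a listed holiday, so it stands.
Deadline: 1999-08-09.

1999-08-09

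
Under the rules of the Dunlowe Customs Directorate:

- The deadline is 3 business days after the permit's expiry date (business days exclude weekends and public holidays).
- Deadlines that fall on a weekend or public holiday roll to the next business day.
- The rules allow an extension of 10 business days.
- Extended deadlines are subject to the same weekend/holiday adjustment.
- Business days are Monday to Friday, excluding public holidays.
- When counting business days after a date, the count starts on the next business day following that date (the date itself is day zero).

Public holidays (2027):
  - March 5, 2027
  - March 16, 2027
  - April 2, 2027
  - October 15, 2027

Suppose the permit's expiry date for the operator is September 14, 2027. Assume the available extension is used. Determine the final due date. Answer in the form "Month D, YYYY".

3 business days after September 14, 2027, excluding weekends and holidays, is September 17, 2027.
September 17, 2027 falls on a Friday, which is a business day, so no adjustment is needed.
Counting 10 further business days from September 17, 2027 reaches October 1, 2027.
October 1, 2027 falls on a Friday, which is a business day, so no adjustment is needed.
The final due date is October 1, 2027.

October 1, 2027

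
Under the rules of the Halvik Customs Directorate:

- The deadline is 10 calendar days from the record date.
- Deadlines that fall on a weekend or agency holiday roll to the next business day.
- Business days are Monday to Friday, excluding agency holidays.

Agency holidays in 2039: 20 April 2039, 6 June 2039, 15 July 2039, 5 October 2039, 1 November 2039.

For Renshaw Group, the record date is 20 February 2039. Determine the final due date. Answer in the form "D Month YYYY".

2 March 2039

10 calendar days after 20 February 2039 is 2 March 2039.
2 March 2039 falls on a Wednesday, which is a business day, so no adjustment is needed.
So the filing is due 2 March 2039.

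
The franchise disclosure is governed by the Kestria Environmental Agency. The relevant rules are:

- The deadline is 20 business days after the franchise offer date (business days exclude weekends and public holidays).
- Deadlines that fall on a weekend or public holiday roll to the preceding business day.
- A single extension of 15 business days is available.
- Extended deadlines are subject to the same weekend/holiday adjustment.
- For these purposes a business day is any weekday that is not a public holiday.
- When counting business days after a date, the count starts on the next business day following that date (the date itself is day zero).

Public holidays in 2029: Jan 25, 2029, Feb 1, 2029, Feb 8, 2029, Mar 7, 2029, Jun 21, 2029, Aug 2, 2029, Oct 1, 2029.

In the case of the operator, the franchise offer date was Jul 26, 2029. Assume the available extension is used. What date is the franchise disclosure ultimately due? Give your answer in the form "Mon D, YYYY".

20 business days after Jul 26, 2029, excluding weekends and holidays, is Aug 24, 2029.
Aug 24, 2029 (Friday) is already a business day.
Counting 15 further business days from Aug 24, 2029 reaches Sep 14, 2029.
Sep 14, 2029 falls on a Friday, which is a business day, so no adjustment is needed.
The final due date is Sep 14, 2029.

Sep 14, 2029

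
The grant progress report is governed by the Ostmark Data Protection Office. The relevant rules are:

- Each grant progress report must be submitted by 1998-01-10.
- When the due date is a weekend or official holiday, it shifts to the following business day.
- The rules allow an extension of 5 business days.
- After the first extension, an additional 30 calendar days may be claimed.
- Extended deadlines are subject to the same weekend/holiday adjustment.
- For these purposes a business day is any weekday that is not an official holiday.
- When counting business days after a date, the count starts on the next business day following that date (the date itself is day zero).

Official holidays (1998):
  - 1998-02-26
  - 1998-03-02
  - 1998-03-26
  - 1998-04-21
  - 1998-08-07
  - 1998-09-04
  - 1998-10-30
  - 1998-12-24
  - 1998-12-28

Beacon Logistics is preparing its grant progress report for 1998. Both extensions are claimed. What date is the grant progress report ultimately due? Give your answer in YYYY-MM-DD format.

1998-02-18

The statutory due date is 1998-01-10.
1998-01-10 is a Saturday, so it moves to the next business day, 1998-01-12 (Monday).
Counting 5 further business days from 1998-01-12 reaches 1998-01-19.
1998-01-19 falls on a Monday, which is a business day, so no adjustment is needed.
Add the 30 calendar-day extension to 1998-01-19: 1998-02-18.
Since 1998-02-18 is a Wednesday and not a holiday, the date is unchanged.
Final deadline: 1998-02-18.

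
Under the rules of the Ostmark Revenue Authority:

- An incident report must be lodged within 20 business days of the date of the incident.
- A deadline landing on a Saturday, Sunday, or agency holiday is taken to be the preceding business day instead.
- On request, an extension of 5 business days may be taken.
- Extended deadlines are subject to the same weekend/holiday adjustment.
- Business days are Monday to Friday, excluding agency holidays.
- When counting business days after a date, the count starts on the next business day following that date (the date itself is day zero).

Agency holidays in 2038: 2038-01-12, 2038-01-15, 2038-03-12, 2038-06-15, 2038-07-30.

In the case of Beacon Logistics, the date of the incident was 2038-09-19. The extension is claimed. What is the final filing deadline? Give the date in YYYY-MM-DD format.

20 business days after 2038-09-19, excluding weekends and holidays, is 2038-10-15.
2038-10-15 falls on a Friday, which is a business day, so no adjustment is needed.
Counting 5 further business days from 2038-10-15 reaches 2038-10-22.
2038-10-22 is a Friday and not a listed holiday, so it stands.
The final due date is 2038-10-22.

2038-10-22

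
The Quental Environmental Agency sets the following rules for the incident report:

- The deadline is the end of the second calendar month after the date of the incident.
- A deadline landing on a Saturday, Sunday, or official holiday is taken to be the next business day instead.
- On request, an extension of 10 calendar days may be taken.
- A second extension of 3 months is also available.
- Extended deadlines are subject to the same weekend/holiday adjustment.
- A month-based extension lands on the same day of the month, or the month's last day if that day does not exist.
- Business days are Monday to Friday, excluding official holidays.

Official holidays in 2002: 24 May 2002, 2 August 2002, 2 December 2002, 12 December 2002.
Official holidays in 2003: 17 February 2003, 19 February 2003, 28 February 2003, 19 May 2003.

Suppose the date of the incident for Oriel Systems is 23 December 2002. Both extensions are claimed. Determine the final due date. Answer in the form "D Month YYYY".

13 June 2003

2 months after 23 December 2002 is February 2003; that month ends on 28 February 2003.
Because 28 February 2003 is a listed holiday, the deadline becomes 3 March 2003 (Monday).
Add the 10 calendar-day extension to 3 March 2003: 13 March 2003.
Since 13 March 2003 is a Thursday and not a holiday, the date is unchanged.
The 3 months extension carries 13 March 2003 to 13 June 2003.
13 June 2003 (Friday) is already a business day.
So the filing is due 13 June 2003.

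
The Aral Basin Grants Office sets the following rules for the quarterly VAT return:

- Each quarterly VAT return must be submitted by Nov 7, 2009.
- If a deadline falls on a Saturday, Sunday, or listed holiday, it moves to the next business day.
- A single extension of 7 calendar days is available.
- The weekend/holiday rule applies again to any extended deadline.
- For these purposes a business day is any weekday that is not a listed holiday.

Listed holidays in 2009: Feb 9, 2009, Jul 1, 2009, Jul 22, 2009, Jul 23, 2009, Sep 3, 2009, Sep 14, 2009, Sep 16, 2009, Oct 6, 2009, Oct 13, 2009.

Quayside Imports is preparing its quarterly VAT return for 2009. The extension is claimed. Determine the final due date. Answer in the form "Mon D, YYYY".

The statutory due date is Nov 7, 2009.
Because Nov 7, 2009 is a Saturday, the deadline becomes Nov 9, 2009 (Monday).
Add the 7 calendar-day extension to Nov 9, 2009: Nov 16, 2009.
Since Nov 16, 2009 is a Monday and not a holiday, the date is unchanged.
Final deadline: Nov 16, 2009.

Nov 16, 2009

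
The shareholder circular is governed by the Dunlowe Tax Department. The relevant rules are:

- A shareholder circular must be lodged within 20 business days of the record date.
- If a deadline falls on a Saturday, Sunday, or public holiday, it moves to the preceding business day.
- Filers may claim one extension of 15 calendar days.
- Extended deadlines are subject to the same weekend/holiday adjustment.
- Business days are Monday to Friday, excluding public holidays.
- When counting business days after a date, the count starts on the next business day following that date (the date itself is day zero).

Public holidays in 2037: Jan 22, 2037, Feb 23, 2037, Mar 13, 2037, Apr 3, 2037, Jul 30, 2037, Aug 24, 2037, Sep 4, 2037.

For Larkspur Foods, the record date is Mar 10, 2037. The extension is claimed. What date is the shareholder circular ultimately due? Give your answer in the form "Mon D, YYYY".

Counting 20 business days after Mar 10, 2037 (skipping weekends and listed holidays) reaches Apr 9, 2037.
Apr 9, 2037 is a Thursday and not a listed holiday, so it stands.
Add the 15 calendar-day extension to Apr 9, 2037: Apr 24, 2037.
Apr 24, 2037 (Friday) is already a business day.
Deadline: Apr 24, 2037.

Apr 24, 2037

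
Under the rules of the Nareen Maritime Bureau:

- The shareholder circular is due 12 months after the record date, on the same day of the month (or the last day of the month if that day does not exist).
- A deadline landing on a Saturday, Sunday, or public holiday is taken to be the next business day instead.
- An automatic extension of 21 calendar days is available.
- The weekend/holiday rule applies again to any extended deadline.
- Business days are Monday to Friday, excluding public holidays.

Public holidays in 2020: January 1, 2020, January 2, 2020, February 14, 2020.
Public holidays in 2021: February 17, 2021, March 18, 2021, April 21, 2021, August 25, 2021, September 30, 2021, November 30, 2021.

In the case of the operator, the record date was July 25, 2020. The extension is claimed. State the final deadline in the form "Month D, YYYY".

12 months from July 25, 2020 is July 25, 2021.
July 25, 2021 is a Sunday, so it moves to the next business day, July 26, 2021 (Monday).
Add the 21 calendar-day extension to July 26, 2021: August 16, 2021.
August 16, 2021 is a Monday and not a listed holiday, so it stands.
Final deadline: August 16, 2021.

August 16, 2021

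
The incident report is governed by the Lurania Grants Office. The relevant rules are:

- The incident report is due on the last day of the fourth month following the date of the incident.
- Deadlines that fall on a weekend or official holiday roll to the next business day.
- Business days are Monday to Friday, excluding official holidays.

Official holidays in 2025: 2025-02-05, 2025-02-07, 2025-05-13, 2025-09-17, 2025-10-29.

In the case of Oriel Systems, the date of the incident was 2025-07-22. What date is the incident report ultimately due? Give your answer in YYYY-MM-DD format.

2025-12-01

4 months after 2025-07-22 is November 2025; that month ends on 2025-11-30.
Because 2025-11-30 is a Sunday, the deadline becomes 2025-12-01 (Monday).
So the filing is due 2025-12-01.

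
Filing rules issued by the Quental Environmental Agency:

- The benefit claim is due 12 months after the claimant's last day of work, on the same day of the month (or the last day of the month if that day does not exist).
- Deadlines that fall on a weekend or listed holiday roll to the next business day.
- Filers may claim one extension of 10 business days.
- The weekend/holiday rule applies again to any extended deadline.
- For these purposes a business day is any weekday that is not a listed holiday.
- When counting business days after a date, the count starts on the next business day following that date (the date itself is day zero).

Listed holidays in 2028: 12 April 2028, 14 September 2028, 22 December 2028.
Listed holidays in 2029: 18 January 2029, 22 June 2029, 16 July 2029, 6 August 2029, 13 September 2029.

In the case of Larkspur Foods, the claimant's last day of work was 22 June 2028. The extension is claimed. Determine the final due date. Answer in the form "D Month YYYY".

Moving 12 months forward from 22 June 2028 on the corresponding day gives 22 June 2029.
Because 22 June 2029 is a listed holiday, the deadline becomes 25 June 2029 (Monday).
Counting 10 further business days from 25 June 2029 reaches 9 July 2029.
Since 9 July 2029 is a Monday and not a holiday, the date is unchanged.
Final deadline: 9 July 2029.

9 July 2029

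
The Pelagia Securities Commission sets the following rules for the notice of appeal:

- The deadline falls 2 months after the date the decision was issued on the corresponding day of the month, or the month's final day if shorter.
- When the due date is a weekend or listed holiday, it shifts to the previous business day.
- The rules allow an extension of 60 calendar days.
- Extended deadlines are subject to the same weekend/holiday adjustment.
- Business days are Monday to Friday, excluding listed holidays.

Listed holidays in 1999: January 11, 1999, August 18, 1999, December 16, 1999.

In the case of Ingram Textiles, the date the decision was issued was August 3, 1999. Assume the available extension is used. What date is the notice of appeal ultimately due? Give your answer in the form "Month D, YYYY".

Moving 2 months forward from August 3, 1999 on the corresponding day gives October 3, 1999.
October 3, 1999 falls on a Sunday. Rolling to the preceding business day gives October 1, 1999, a Friday.
With the 60-day extension, October 1, 1999 becomes November 30, 1999.
November 30, 1999 (Tuesday) is already a business day.
Final deadline: November 30, 1999.

November 30, 1999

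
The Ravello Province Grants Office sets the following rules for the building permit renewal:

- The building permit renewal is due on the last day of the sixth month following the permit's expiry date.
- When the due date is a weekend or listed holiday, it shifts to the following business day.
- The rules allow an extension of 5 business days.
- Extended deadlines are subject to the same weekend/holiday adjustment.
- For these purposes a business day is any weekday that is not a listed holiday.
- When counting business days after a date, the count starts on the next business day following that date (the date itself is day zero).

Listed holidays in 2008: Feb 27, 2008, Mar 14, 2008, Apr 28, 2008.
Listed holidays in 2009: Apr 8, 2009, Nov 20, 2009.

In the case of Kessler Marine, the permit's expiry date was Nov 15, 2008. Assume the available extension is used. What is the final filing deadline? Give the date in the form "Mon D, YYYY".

Jun 8, 2009

6 months after Nov 15, 2008 falls in May 2009; the last day of that month is May 31, 2009.
May 31, 2009 is a Sunday, so it moves to the next business day, Jun 1, 2009 (Monday).
Counting 5 further business days from Jun 1, 2009 reaches Jun 8, 2009.
Jun 8, 2009 (Monday) is already a business day.
Deadline: Jun 8, 2009.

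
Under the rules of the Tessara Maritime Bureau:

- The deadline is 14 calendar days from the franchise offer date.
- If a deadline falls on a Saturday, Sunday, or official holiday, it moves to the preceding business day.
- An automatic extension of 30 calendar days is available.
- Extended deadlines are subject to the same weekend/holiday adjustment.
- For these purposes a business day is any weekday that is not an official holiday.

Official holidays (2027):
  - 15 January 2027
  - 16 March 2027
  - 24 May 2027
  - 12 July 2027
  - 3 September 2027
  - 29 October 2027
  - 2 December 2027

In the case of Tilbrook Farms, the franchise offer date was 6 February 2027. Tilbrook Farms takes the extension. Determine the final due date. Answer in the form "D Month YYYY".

From 6 February 2027, 14 calendar days later is 20 February 2027.
Because 20 February 2027 is a Saturday, the deadline becomes 19 February 2027 (Friday).
Add the 30 calendar-day extension to 19 February 2027: 21 March 2027.
Because 21 March 2027 is a Sunday, the deadline becomes 19 March 2027 (Friday).
Final deadline: 19 March 2027.

19 March 2027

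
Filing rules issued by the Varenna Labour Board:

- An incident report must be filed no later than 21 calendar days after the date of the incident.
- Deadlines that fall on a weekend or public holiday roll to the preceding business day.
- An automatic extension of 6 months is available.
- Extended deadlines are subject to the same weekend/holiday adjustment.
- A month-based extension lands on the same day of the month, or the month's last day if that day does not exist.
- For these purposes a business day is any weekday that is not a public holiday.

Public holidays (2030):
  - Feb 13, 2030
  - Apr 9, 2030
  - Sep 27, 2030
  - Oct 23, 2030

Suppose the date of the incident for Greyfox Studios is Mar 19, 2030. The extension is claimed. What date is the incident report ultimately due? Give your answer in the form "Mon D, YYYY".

Oct 8, 2030

Trigger date Mar 19, 2030 + 21 calendar days = Apr 9, 2030.
Apr 9, 2030 falls on a listed holiday. Rolling to the preceding business day gives Apr 8, 2030, a Monday.
Add 6 months to Apr 8, 2030: Oct 8, 2030.
Oct 8, 2030 (Tuesday) is already a business day.
Deadline: Oct 8, 2030.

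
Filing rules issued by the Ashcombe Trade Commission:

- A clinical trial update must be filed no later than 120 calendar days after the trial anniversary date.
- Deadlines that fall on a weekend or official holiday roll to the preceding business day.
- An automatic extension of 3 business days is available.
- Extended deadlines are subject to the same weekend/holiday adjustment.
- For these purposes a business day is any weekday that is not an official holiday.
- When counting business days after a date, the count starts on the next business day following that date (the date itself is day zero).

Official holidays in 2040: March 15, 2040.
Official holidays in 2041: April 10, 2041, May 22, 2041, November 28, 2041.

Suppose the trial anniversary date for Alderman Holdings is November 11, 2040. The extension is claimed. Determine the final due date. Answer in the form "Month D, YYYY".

120 calendar days after November 11, 2040 is March 11, 2041.
March 11, 2041 falls on a Monday, which is a business day, so no adjustment is needed.
The 3-business-day extension runs from March 11, 2041 to March 14, 2041.
March 14, 2041 falls on a Thursday, which is a business day, so no adjustment is needed.
Final deadline: March 14, 2041.

March 14, 2041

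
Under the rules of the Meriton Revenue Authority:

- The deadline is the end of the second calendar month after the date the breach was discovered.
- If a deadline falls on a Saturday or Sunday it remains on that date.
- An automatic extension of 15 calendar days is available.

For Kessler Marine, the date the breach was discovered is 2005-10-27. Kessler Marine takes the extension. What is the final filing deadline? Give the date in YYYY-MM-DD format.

2 months after 2005-10-27 is December 2005; that month ends on 2005-12-31.
2005-12-31 is a Saturday; no weekend or holiday adjustment applies.
With the 15-day extension, 2005-12-31 becomes 2006-01-15.
2006-01-15 is a Sunday; no weekend or holiday adjustment applies.
Deadline: 2006-01-15.

2006-01-15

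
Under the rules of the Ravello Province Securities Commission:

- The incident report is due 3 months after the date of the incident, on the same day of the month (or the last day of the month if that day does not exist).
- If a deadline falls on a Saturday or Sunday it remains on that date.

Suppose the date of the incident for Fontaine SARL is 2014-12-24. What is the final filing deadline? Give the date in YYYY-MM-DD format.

2015-03-24

3 months from 2014-12-24 is 2015-03-24.
No adjustment is made for weekends or holidays, so 2015-03-24 stands.
So the filing is due 2015-03-24.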